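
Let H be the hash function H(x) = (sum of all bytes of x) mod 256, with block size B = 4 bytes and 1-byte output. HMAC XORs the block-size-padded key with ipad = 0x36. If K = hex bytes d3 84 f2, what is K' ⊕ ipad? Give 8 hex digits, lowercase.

e5b2c436

Key hex bytes d3 84 f2 is 3 bytes ≤ B = 4; zero-pad to 4 bytes: K' = d3 84 f2 00.
XOR each byte with 0x36: d3⊕36=e5, 84⊕36=b2, f2⊕36=c4, 00⊕36=36.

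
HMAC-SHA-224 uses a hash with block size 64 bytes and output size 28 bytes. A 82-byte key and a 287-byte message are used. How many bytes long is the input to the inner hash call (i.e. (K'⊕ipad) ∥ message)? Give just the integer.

351

Key is 82 > 64 bytes, so it is hashed to 28 bytes then zero-padded to 64: |K'| = 64.
Inner input = (K'⊕ipad) ∥ m → 64 + 287 = 351 bytes.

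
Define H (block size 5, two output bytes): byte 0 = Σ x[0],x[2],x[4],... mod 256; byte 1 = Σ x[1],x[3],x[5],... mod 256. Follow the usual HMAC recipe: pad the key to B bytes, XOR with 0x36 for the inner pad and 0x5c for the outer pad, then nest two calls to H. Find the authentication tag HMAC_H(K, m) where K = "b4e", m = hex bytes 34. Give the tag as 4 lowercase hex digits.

Key "b4e" = 62 34 65 is 3 bytes ≤ B = 5; zero-pad to 5 bytes: K' = 62 34 65 00 00.
K' ⊕ ipad = 54 02 53 36 36.  K' ⊕ opad = 3e 68 39 5c 5c.
Inner input = (K'⊕ipad) ∥ m = 54 02 53 36 36 ∥ 34.
Inner hash: even-index sum = 221 mod 256 = 221; odd-index sum = 108 mod 256 = 108 → dd 6c.
Outer input = (K'⊕opad) ∥ inner = 3e 68 39 5c 5c ∥ dd 6c.
Outer hash (tag): even-index sum = 319 mod 256 = 63; odd-index sum = 417 mod 256 = 161 → 3f a1.

3fa1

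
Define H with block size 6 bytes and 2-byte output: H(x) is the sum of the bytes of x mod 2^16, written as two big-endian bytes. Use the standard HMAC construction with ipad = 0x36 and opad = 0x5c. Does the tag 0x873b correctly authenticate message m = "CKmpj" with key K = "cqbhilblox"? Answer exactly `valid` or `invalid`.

Key "cqbhilblox" = 63 71 62 68 69 6c 62 6c 6f 78 is 10 bytes > B = 6, so hash it first: H(key) = 04 28, then zero-pad to 6 bytes: K' = 04 28 00 00 00 00.
K' ⊕ ipad = 32 1e 36 36 36 36; K' ⊕ opad = 58 74 5c 5c 5c 5c.
Inner hash: sum = 50+30+54+54+54+54+67+75+109+112+106 = 765 → 02 fd.
Outer hash (recomputed tag): sum = 88+116+92+92+92+92+2+253 = 827 → 03 3b.
Recomputed tag = 033b; claimed = 873b → mismatch.

invalid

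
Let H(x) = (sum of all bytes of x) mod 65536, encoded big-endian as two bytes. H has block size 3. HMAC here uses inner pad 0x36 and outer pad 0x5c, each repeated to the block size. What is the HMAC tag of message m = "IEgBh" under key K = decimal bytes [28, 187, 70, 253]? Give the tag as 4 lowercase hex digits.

0137

Key decimal bytes [28, 187, 70, 253] = 1c bb 46 fd is 4 bytes > B = 3, so hash it first: H(key) = 02 1a, then zero-pad to 3 bytes: K' = 02 1a 00.
K' ⊕ ipad = 34 2c 36.  K' ⊕ opad = 5e 46 5c.
Inner input = (K'⊕ipad) ∥ m = 34 2c 36 ∥ 49 45 67 42 68.
Inner hash: sum = 52+44+54+73+69+103+66+104 = 565 → 02 35.
Outer input = (K'⊕opad) ∥ inner = 5e 46 5c ∥ 02 35.
Outer hash (tag): sum = 94+70+92+2+53 = 311 → 01 37.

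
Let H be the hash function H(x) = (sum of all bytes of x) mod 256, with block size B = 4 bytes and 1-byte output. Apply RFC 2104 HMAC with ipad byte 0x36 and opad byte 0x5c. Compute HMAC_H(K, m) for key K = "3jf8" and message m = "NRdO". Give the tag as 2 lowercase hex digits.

Key "3jf8" = 33 6a 66 38 is exactly B = 4 bytes: K' = 33 6a 66 38.
K' ⊕ ipad = 05 5c 50 0e.  K' ⊕ opad = 6f 36 3a 64.
Inner input = (K'⊕ipad) ∥ m = 05 5c 50 0e ∥ 4e 52 64 4f.
Inner hash: sum = 5+92+80+14+78+82+100+79 = 530; mod 256 = 18 → 12.
Outer input = (K'⊕opad) ∥ inner = 6f 36 3a 64 ∥ 12.
Outer hash (tag): sum = 111+54+58+100+18 = 341; mod 256 = 85 → 55.

55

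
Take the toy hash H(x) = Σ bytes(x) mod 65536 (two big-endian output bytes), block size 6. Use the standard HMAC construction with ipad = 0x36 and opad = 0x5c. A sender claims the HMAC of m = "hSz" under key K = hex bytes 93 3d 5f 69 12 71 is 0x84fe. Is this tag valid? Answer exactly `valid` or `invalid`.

Key hex bytes 93 3d 5f 69 12 71 is exactly B = 6 bytes: K' = 93 3d 5f 69 12 71.
K' ⊕ ipad = a5 0b 69 5f 24 47; K' ⊕ opad = cf 61 03 35 4e 2d.
Inner hash: sum = 165+11+105+95+36+71+104+83+122 = 792 → 03 18.
Outer hash (recomputed tag): sum = 207+97+3+53+78+45+3+24 = 510 → 01 fe.
Recomputed tag = 01fe; claimed = 84fe → mismatch.

invalid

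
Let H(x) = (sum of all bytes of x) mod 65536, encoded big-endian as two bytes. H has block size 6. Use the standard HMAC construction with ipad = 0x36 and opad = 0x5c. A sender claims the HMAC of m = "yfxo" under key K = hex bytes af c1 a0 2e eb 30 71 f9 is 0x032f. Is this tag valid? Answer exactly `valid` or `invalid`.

valid

Key hex bytes af c1 a0 2e eb 30 71 f9 is 8 bytes > B = 6, so hash it first: H(key) = 04 c3, then zero-pad to 6 bytes: K' = 04 c3 00 00 00 00.
K' ⊕ ipad = 32 f5 36 36 36 36; K' ⊕ opad = 58 9f 5c 5c 5c 5c.
Inner hash: sum = 50+245+54+54+54+54+121+102+120+111 = 965 → 03 c5.
Outer hash (recomputed tag): sum = 88+159+92+92+92+92+3+197 = 815 → 03 2f.
Recomputed tag = 032f; claimed = 032f → match.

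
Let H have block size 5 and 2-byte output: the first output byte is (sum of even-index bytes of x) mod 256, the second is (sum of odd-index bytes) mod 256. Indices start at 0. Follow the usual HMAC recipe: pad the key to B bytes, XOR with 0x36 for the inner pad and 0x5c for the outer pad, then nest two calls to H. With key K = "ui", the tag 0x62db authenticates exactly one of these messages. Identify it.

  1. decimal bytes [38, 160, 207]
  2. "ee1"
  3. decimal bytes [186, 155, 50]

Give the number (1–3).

Key "ui" = 75 69 is 2 bytes ≤ B = 5; zero-pad to 5 bytes: K' = 75 69 00 00 00.
K' ⊕ ipad = 43 5f 36 36 36; K' ⊕ opad = 29 35 5c 5c 5c.
m1: inner = H(43 5f 36 36 36 26 a0 cf) = 4f 8a; tag = H(29 35 5c 5c 5c 4f 8a) = 6be0
m2: inner = H(43 5f 36 36 36 65 65 31) = 14 2b; tag = H(29 35 5c 5c 5c 14 2b) = 0ca5
m3: inner = H(43 5f 36 36 36 ba 9b 32) = 4a 81; tag = H(29 35 5c 5c 5c 4a 81) = 62db ← matches

3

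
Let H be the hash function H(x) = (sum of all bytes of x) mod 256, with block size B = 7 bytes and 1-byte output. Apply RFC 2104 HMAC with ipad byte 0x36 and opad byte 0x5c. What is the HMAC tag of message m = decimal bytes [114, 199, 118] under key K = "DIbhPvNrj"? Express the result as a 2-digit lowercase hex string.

Key "DIbhPvNrj" = 44 49 62 68 50 76 4e 72 6a is 9 bytes > B = 7, so hash it first: H(key) = 47, then zero-pad to 7 bytes: K' = 47 00 00 00 00 00 00.
K' ⊕ ipad = 71 36 36 36 36 36 36.  K' ⊕ opad = 1b 5c 5c 5c 5c 5c 5c.
Inner input = (K'⊕ipad) ∥ m = 71 36 36 36 36 36 36 ∥ 72 c7 76.
Inner hash: sum = 113+54+54+54+54+54+54+114+199+118 = 868; mod 256 = 100 → 64.
Outer input = (K'⊕opad) ∥ inner = 1b 5c 5c 5c 5c 5c 5c ∥ 64.
Outer hash (tag): sum = 27+92+92+92+92+92+92+100 = 679; mod 256 = 167 → a7.

a7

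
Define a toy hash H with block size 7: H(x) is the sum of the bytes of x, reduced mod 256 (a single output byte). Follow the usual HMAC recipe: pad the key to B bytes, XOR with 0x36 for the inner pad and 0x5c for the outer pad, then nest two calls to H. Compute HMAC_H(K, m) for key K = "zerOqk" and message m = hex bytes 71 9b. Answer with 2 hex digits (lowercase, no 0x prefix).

a2

Key "zerOqk" = 7a 65 72 4f 71 6b is 6 bytes ≤ B = 7; zero-pad to 7 bytes: K' = 7a 65 72 4f 71 6b 00.
K' ⊕ ipad = 4c 53 44 79 47 5d 36.  K' ⊕ opad = 26 39 2e 13 2d 37 5c.
Inner input = (K'⊕ipad) ∥ m = 4c 53 44 79 47 5d 36 ∥ 71 9b.
Inner hash: sum = 76+83+68+121+71+93+54+113+155 = 834; mod 256 = 66 → 42.
Outer input = (K'⊕opad) ∥ inner = 26 39 2e 13 2d 37 5c ∥ 42.
Outer hash (tag): sum = 38+57+46+19+45+55+92+66 = 418; mod 256 = 162 → a2.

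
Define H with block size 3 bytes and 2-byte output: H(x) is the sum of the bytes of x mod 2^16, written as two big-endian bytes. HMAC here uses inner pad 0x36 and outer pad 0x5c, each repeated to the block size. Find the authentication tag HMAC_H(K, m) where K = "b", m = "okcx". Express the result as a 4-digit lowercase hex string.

Key "b" = 62 is 1 byte ≤ B = 3; zero-pad to 3 bytes: K' = 62 00 00.
K' ⊕ ipad = 54 36 36.  K' ⊕ opad = 3e 5c 5c.
Inner input = (K'⊕ipad) ∥ m = 54 36 36 ∥ 6f 6b 63 78.
Inner hash: sum = 84+54+54+111+107+99+120 = 629 → 02 75.
Outer input = (K'⊕opad) ∥ inner = 3e 5c 5c ∥ 02 75.
Outer hash (tag): sum = 62+92+92+2+117 = 365 → 01 6d.

016d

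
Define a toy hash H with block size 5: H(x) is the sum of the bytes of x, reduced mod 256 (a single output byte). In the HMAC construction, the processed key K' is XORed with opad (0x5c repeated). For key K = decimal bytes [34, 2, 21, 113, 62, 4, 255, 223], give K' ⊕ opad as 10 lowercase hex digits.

965c5c5c5c

Key decimal bytes [34, 2, 21, 113, 62, 4, 255, 223] = 22 02 15 71 3e 04 ff df is 8 bytes > B = 5, so hash it first: H(key) = ca, then zero-pad to 5 bytes: K' = ca 00 00 00 00.
XOR each byte with 0x5c: ca⊕5c=96, 00⊕5c=5c, 00⊕5c=5c, 00⊕5c=5c, 00⊕5c=5c.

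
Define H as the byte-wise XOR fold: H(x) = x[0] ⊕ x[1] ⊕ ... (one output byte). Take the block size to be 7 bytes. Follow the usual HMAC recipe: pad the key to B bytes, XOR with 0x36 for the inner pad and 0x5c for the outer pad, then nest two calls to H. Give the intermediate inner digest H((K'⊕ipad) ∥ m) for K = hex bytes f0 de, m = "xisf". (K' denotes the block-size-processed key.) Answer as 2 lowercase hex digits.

1c

Key hex bytes f0 de is 2 bytes ≤ B = 7; zero-pad to 7 bytes: K' = f0 de 00 00 00 00 00.
K' ⊕ ipad = c6 e8 36 36 36 36 36.
Inner input = c6 e8 36 36 36 36 36 ∥ 78 69 73 66.
Inner hash: XOR c6⊕e8⊕36⊕36⊕36⊕36⊕36⊕78⊕69⊕73⊕66 = 1c.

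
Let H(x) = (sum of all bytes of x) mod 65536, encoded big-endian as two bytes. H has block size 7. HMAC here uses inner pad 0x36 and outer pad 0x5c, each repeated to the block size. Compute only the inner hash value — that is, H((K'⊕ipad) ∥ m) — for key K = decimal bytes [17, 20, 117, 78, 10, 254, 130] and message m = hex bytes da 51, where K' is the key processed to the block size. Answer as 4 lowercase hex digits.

03e7

Key decimal bytes [17, 20, 117, 78, 10, 254, 130] = 11 14 75 4e 0a fe 82 is exactly B = 7 bytes: K' = 11 14 75 4e 0a fe 82.
K' ⊕ ipad = 27 22 43 78 3c c8 b4.
Inner input = 27 22 43 78 3c c8 b4 ∥ da 51.
Inner hash: sum = 39+34+67+120+60+200+180+218+81 = 999 → 03 e7.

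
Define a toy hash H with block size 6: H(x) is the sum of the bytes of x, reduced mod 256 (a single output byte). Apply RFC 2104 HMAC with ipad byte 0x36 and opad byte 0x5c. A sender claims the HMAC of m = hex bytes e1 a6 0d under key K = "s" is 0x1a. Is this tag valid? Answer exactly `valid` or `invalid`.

Key "s" = 73 is 1 byte ≤ B = 6; zero-pad to 6 bytes: K' = 73 00 00 00 00 00.
K' ⊕ ipad = 45 36 36 36 36 36; K' ⊕ opad = 2f 5c 5c 5c 5c 5c.
Inner hash: sum = 69+54+54+54+54+54+225+166+13 = 743; mod 256 = 231 → e7.
Outer hash (recomputed tag): sum = 47+92+92+92+92+92+231 = 738; mod 256 = 226 → e2.
Recomputed tag = e2; claimed = 1a → mismatch.

invalid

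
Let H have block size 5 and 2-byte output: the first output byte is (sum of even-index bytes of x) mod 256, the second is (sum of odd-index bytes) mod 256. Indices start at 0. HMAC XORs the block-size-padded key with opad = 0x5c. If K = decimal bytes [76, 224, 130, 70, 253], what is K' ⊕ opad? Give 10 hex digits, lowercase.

10bcde1aa1

Key decimal bytes [76, 224, 130, 70, 253] = 4c e0 82 46 fd is exactly B = 5 bytes: K' = 4c e0 82 46 fd.
XOR each byte with 0x5c: 4c⊕5c=10, e0⊕5c=bc, 82⊕5c=de, 46⊕5c=1a, fd⊕5c=a1.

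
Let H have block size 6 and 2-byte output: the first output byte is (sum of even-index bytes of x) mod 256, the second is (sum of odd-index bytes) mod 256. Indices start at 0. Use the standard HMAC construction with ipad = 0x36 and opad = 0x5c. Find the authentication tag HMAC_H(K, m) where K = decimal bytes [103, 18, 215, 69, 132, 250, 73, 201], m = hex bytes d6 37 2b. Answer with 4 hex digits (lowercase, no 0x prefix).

b9cd

Key decimal bytes [103, 18, 215, 69, 132, 250, 73, 201] = 67 12 d7 45 84 fa 49 c9 is 8 bytes > B = 6, so hash it first: H(key) = 0b 1a, then zero-pad to 6 bytes: K' = 0b 1a 00 00 00 00.
K' ⊕ ipad = 3d 2c 36 36 36 36.  K' ⊕ opad = 57 46 5c 5c 5c 5c.
Inner input = (K'⊕ipad) ∥ m = 3d 2c 36 36 36 36 ∥ d6 37 2b.
Inner hash: even-index sum = 426 mod 256 = 170; odd-index sum = 207 mod 256 = 207 → aa cf.
Outer input = (K'⊕opad) ∥ inner = 57 46 5c 5c 5c 5c ∥ aa cf.
Outer hash (tag): even-index sum = 441 mod 256 = 185; odd-index sum = 461 mod 256 = 205 → b9 cd.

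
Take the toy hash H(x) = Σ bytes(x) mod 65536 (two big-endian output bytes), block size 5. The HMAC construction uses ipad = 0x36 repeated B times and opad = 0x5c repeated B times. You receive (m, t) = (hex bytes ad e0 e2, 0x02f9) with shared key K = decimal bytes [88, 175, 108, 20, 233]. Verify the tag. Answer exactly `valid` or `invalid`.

valid

Key decimal bytes [88, 175, 108, 20, 233] = 58 af 6c 14 e9 is exactly B = 5 bytes: K' = 58 af 6c 14 e9.
K' ⊕ ipad = 6e 99 5a 22 df; K' ⊕ opad = 04 f3 30 48 b5.
Inner hash: sum = 110+153+90+34+223+173+224+226 = 1233 → 04 d1.
Outer hash (recomputed tag): sum = 4+243+48+72+181+4+209 = 761 → 02 f9.
Recomputed tag = 02f9; claimed = 02f9 → match.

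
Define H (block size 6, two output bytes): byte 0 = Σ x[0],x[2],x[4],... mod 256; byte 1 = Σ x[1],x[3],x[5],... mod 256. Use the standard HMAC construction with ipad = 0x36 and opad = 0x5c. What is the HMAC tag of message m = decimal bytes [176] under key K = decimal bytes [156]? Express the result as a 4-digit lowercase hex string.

Key decimal bytes [156] = 9c is 1 byte ≤ B = 6; zero-pad to 6 bytes: K' = 9c 00 00 00 00 00.
K' ⊕ ipad = aa 36 36 36 36 36.  K' ⊕ opad = c0 5c 5c 5c 5c 5c.
Inner input = (K'⊕ipad) ∥ m = aa 36 36 36 36 36 ∥ b0.
Inner hash: even-index sum = 454 mod 256 = 198; odd-index sum = 162 mod 256 = 162 → c6 a2.
Outer input = (K'⊕opad) ∥ inner = c0 5c 5c 5c 5c 5c ∥ c6 a2.
Outer hash (tag): even-index sum = 574 mod 256 = 62; odd-index sum = 438 mod 256 = 182 → 3e b6.

3eb6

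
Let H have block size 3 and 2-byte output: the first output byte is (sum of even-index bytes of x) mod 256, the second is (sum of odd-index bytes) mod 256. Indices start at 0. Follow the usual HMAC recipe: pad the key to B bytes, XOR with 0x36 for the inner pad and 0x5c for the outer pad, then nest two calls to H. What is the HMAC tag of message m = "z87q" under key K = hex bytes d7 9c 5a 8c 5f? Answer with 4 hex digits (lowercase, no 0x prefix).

f7f9

Key hex bytes d7 9c 5a 8c 5f is 5 bytes > B = 3, so hash it first: H(key) = 90 28, then zero-pad to 3 bytes: K' = 90 28 00.
K' ⊕ ipad = a6 1e 36.  K' ⊕ opad = cc 74 5c.
Inner input = (K'⊕ipad) ∥ m = a6 1e 36 ∥ 7a 38 37 71.
Inner hash: even-index sum = 389 mod 256 = 133; odd-index sum = 207 mod 256 = 207 → 85 cf.
Outer input = (K'⊕opad) ∥ inner = cc 74 5c ∥ 85 cf.
Outer hash (tag): even-index sum = 503 mod 256 = 247; odd-index sum = 249 mod 256 = 249 → f7 f9.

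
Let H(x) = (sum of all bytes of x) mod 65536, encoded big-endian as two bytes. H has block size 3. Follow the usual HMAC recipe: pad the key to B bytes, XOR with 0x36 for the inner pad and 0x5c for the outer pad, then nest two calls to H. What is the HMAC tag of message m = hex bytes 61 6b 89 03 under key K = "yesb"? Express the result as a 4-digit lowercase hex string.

Key "yesb" = 79 65 73 62 is 4 bytes > B = 3, so hash it first: H(key) = 01 b3, then zero-pad to 3 bytes: K' = 01 b3 00.
K' ⊕ ipad = 37 85 36.  K' ⊕ opad = 5d ef 5c.
Inner input = (K'⊕ipad) ∥ m = 37 85 36 ∥ 61 6b 89 03.
Inner hash: sum = 55+133+54+97+107+137+3 = 586 → 02 4a.
Outer input = (K'⊕opad) ∥ inner = 5d ef 5c ∥ 02 4a.
Outer hash (tag): sum = 93+239+92+2+74 = 500 → 01 f4.

01f4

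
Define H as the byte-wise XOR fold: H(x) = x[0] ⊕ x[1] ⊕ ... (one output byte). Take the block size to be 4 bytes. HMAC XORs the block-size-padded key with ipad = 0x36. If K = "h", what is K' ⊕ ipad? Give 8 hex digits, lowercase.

Key "h" = 68 is 1 byte ≤ B = 4; zero-pad to 4 bytes: K' = 68 00 00 00.
XOR each byte with 0x36: 68⊕36=5e, 00⊕36=36, 00⊕36=36, 00⊕36=36.

5e363636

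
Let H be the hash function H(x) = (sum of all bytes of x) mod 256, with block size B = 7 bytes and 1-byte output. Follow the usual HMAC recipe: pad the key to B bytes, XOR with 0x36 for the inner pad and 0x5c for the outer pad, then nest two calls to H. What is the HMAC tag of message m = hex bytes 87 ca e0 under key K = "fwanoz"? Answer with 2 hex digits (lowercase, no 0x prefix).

Key "fwanoz" = 66 77 61 6e 6f 7a is 6 bytes ≤ B = 7; zero-pad to 7 bytes: K' = 66 77 61 6e 6f 7a 00.
K' ⊕ ipad = 50 41 57 58 59 4c 36.  K' ⊕ opad = 3a 2b 3d 32 33 26 5c.
Inner input = (K'⊕ipad) ∥ m = 50 41 57 58 59 4c 36 ∥ 87 ca e0.
Inner hash: sum = 80+65+87+88+89+76+54+135+202+224 = 1100; mod 256 = 76 → 4c.
Outer input = (K'⊕opad) ∥ inner = 3a 2b 3d 32 33 26 5c ∥ 4c.
Outer hash (tag): sum = 58+43+61+50+51+38+92+76 = 469; mod 256 = 213 → d5.

d5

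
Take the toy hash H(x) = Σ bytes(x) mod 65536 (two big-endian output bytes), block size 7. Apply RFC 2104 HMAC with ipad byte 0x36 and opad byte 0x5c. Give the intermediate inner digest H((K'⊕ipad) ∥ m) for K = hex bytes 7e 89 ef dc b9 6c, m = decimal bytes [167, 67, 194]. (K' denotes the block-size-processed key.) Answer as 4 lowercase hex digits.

0595

Key hex bytes 7e 89 ef dc b9 6c is 6 bytes ≤ B = 7; zero-pad to 7 bytes: K' = 7e 89 ef dc b9 6c 00.
K' ⊕ ipad = 48 bf d9 ea 8f 5a 36.
Inner input = 48 bf d9 ea 8f 5a 36 ∥ a7 43 c2.
Inner hash: sum = 72+191+217+234+143+90+54+167+67+194 = 1429 → 05 95.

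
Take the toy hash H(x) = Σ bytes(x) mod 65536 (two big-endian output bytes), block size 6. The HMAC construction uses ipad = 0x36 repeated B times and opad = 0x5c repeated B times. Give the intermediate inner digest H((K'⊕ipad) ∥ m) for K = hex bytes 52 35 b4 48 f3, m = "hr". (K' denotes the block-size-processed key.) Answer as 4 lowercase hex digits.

033c

Key hex bytes 52 35 b4 48 f3 is 5 bytes ≤ B = 6; zero-pad to 6 bytes: K' = 52 35 b4 48 f3 00.
K' ⊕ ipad = 64 03 82 7e c5 36.
Inner input = 64 03 82 7e c5 36 ∥ 68 72.
Inner hash: sum = 100+3+130+126+197+54+104+114 = 828 → 03 3c.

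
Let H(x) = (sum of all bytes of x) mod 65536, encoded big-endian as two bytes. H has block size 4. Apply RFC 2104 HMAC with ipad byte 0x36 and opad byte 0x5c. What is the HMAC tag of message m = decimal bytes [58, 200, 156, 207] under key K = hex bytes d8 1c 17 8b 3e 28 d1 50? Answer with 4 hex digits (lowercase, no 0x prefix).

0194

Key hex bytes d8 1c 17 8b 3e 28 d1 50 is 8 bytes > B = 4, so hash it first: H(key) = 03 1d, then zero-pad to 4 bytes: K' = 03 1d 00 00.
K' ⊕ ipad = 35 2b 36 36.  K' ⊕ opad = 5f 41 5c 5c.
Inner input = (K'⊕ipad) ∥ m = 35 2b 36 36 ∥ 3a c8 9c cf.
Inner hash: sum = 53+43+54+54+58+200+156+207 = 825 → 03 39.
Outer input = (K'⊕opad) ∥ inner = 5f 41 5c 5c ∥ 03 39.
Outer hash (tag): sum = 95+65+92+92+3+57 = 404 → 01 94.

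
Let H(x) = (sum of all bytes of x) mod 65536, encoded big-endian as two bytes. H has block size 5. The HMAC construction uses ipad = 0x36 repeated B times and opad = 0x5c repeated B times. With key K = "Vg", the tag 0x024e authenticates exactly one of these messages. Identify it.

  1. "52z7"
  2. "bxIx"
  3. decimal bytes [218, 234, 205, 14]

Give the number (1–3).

Key "Vg" = 56 67 is 2 bytes ≤ B = 5; zero-pad to 5 bytes: K' = 56 67 00 00 00.
K' ⊕ ipad = 60 51 36 36 36; K' ⊕ opad = 0a 3b 5c 5c 5c.
m1: inner = H(60 51 36 36 36 35 32 7a 37) = 02 6b; tag = H(0a 3b 5c 5c 5c 02 6b) = 01c6
m2: inner = H(60 51 36 36 36 62 78 49 78) = 02 ee; tag = H(0a 3b 5c 5c 5c 02 ee) = 0249
m3: inner = H(60 51 36 36 36 da ea cd 0e) = 03 f2; tag = H(0a 3b 5c 5c 5c 03 f2) = 024e ← matches

3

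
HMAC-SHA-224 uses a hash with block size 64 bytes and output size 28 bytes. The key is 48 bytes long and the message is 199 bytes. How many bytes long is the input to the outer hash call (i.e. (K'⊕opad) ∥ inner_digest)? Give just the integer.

92

Key is 48 ≤ 64 bytes, zero-padded: |K'| = 64.
Outer input = (K'⊕opad) ∥ H(inner) → 64 + 28 = 92 bytes.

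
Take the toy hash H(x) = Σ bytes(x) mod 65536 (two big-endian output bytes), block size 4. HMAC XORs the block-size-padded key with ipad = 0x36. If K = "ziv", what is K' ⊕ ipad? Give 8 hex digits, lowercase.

4c5f4036

Key "ziv" = 7a 69 76 is 3 bytes ≤ B = 4; zero-pad to 4 bytes: K' = 7a 69 76 00.
XOR each byte with 0x36: 7a⊕36=4c, 69⊕36=5f, 76⊕36=40, 00⊕36=36.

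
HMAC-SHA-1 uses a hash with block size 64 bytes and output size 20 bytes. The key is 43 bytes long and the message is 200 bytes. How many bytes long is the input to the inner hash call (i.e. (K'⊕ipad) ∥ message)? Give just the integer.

264

Key is 43 ≤ 64 bytes, zero-padded: |K'| = 64.
Inner input = (K'⊕ipad) ∥ m → 64 + 200 = 264 bytes.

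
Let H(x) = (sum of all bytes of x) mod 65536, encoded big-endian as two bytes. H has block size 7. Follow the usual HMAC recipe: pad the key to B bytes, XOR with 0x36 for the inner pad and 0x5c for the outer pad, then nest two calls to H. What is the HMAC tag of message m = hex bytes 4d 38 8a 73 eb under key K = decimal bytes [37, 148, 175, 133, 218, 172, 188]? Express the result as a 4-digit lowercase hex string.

Key decimal bytes [37, 148, 175, 133, 218, 172, 188] = 25 94 af 85 da ac bc is exactly B = 7 bytes: K' = 25 94 af 85 da ac bc.
K' ⊕ ipad = 13 a2 99 b3 ec 9a 8a.  K' ⊕ opad = 79 c8 f3 d9 86 f0 e0.
Inner input = (K'⊕ipad) ∥ m = 13 a2 99 b3 ec 9a 8a ∥ 4d 38 8a 73 eb.
Inner hash: sum = 19+162+153+179+236+154+138+77+56+138+115+235 = 1662 → 06 7e.
Outer input = (K'⊕opad) ∥ inner = 79 c8 f3 d9 86 f0 e0 ∥ 06 7e.
Outer hash (tag): sum = 121+200+243+217+134+240+224+6+126 = 1511 → 05 e7.

05e7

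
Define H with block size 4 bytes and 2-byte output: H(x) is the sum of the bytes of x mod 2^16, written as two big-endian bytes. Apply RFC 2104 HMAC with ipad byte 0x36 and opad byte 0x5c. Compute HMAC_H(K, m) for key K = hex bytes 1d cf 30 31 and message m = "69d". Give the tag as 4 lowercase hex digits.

01b3

Key hex bytes 1d cf 30 31 is exactly B = 4 bytes: K' = 1d cf 30 31.
K' ⊕ ipad = 2b f9 06 07.  K' ⊕ opad = 41 93 6c 6d.
Inner input = (K'⊕ipad) ∥ m = 2b f9 06 07 ∥ 36 39 64.
Inner hash: sum = 43+249+6+7+54+57+100 = 516 → 02 04.
Outer input = (K'⊕opad) ∥ inner = 41 93 6c 6d ∥ 02 04.
Outer hash (tag): sum = 65+147+108+109+2+4 = 435 → 01 b3.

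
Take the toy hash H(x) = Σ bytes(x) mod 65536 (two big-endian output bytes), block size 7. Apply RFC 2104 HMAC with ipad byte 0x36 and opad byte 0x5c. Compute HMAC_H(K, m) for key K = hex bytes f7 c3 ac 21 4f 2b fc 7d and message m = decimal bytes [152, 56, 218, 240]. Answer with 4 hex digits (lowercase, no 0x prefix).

Key hex bytes f7 c3 ac 21 4f 2b fc 7d is 8 bytes > B = 7, so hash it first: H(key) = 04 7a, then zero-pad to 7 bytes: K' = 04 7a 00 00 00 00 00.
K' ⊕ ipad = 32 4c 36 36 36 36 36.  K' ⊕ opad = 58 26 5c 5c 5c 5c 5c.
Inner input = (K'⊕ipad) ∥ m = 32 4c 36 36 36 36 36 ∥ 98 38 da f0.
Inner hash: sum = 50+76+54+54+54+54+54+152+56+218+240 = 1062 → 04 26.
Outer input = (K'⊕opad) ∥ inner = 58 26 5c 5c 5c 5c 5c ∥ 04 26.
Outer hash (tag): sum = 88+38+92+92+92+92+92+4+38 = 628 → 02 74.

0274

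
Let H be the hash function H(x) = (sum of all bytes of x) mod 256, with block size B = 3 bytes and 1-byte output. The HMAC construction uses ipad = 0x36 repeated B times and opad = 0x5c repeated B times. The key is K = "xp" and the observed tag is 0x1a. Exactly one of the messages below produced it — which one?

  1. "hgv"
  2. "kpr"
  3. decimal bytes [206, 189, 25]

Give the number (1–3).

3

Key "xp" = 78 70 is 2 bytes ≤ B = 3; zero-pad to 3 bytes: K' = 78 70 00.
K' ⊕ ipad = 4e 46 36; K' ⊕ opad = 24 2c 5c.
m1: inner = H(4e 46 36 68 67 76) = 0f; tag = H(24 2c 5c 0f) = bb
m2: inner = H(4e 46 36 6b 70 72) = 17; tag = H(24 2c 5c 17) = c3
m3: inner = H(4e 46 36 ce bd 19) = 6e; tag = H(24 2c 5c 6e) = 1a ← matches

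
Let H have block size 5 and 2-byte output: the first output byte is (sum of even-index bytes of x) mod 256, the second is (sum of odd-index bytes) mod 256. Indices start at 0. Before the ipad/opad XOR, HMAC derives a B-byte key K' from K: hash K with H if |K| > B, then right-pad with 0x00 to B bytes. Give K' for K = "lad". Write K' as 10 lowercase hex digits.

Key "lad" = 6c 61 64 is 3 bytes ≤ B = 5; zero-pad to 5 bytes: K' = 6c 61 64 00 00.

6c61640000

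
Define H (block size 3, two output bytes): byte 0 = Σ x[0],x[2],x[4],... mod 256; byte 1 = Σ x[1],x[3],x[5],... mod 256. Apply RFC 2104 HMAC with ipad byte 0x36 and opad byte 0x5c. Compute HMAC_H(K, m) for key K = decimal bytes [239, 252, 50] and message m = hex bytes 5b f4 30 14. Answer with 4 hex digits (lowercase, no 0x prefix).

Key decimal bytes [239, 252, 50] = ef fc 32 is exactly B = 3 bytes: K' = ef fc 32.
K' ⊕ ipad = d9 ca 04.  K' ⊕ opad = b3 a0 6e.
Inner input = (K'⊕ipad) ∥ m = d9 ca 04 ∥ 5b f4 30 14.
Inner hash: even-index sum = 485 mod 256 = 229; odd-index sum = 341 mod 256 = 85 → e5 55.
Outer input = (K'⊕opad) ∥ inner = b3 a0 6e ∥ e5 55.
Outer hash (tag): even-index sum = 374 mod 256 = 118; odd-index sum = 389 mod 256 = 133 → 76 85.

7685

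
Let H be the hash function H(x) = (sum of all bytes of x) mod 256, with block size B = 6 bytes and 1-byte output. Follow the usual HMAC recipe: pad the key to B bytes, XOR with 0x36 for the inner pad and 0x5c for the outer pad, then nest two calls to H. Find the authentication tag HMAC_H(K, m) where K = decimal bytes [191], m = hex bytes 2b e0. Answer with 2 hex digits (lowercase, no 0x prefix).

Key decimal bytes [191] = bf is 1 byte ≤ B = 6; zero-pad to 6 bytes: K' = bf 00 00 00 00 00.
K' ⊕ ipad = 89 36 36 36 36 36.  K' ⊕ opad = e3 5c 5c 5c 5c 5c.
Inner input = (K'⊕ipad) ∥ m = 89 36 36 36 36 36 ∥ 2b e0.
Inner hash: sum = 137+54+54+54+54+54+43+224 = 674; mod 256 = 162 → a2.
Outer input = (K'⊕opad) ∥ inner = e3 5c 5c 5c 5c 5c ∥ a2.
Outer hash (tag): sum = 227+92+92+92+92+92+162 = 849; mod 256 = 81 → 51.

51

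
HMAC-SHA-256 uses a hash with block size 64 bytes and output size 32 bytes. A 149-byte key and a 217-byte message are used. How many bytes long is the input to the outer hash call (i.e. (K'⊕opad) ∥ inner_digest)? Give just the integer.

96

Key is 149 > 64 bytes, so it is hashed to 32 bytes then zero-padded to 64: |K'| = 64.
Outer input = (K'⊕opad) ∥ H(inner) → 64 + 32 = 96 bytes.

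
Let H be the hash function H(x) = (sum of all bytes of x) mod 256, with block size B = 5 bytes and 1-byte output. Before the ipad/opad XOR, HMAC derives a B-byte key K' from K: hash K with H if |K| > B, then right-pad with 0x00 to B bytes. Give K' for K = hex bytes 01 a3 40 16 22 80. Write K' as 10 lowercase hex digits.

|K| = 6 > B = 5, so first hash the key.
H(K): sum = 1+163+64+22+34+128 = 412; mod 256 = 156 → 9c.
Zero-pad H(K) = 9c to 5 bytes: K' = 9c 00 00 00 00.

9c00000000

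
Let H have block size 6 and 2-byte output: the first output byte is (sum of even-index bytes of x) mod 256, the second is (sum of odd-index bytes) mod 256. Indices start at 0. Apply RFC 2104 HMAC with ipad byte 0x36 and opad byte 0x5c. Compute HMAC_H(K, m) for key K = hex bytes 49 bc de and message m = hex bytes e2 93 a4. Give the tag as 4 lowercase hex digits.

1621

Key hex bytes 49 bc de is 3 bytes ≤ B = 6; zero-pad to 6 bytes: K' = 49 bc de 00 00 00.
K' ⊕ ipad = 7f 8a e8 36 36 36.  K' ⊕ opad = 15 e0 82 5c 5c 5c.
Inner input = (K'⊕ipad) ∥ m = 7f 8a e8 36 36 36 ∥ e2 93 a4.
Inner hash: even-index sum = 803 mod 256 = 35; odd-index sum = 393 mod 256 = 137 → 23 89.
Outer input = (K'⊕opad) ∥ inner = 15 e0 82 5c 5c 5c ∥ 23 89.
Outer hash (tag): even-index sum = 278 mod 256 = 22; odd-index sum = 545 mod 256 = 33 → 16 21.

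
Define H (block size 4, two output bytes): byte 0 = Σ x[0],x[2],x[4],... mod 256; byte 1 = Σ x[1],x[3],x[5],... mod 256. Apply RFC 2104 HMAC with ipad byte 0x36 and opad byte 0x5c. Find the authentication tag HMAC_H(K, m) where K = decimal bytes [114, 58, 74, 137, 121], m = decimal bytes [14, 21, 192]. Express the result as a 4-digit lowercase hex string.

Key decimal bytes [114, 58, 74, 137, 121] = 72 3a 4a 89 79 is 5 bytes > B = 4, so hash it first: H(key) = 35 c3, then zero-pad to 4 bytes: K' = 35 c3 00 00.
K' ⊕ ipad = 03 f5 36 36.  K' ⊕ opad = 69 9f 5c 5c.
Inner input = (K'⊕ipad) ∥ m = 03 f5 36 36 ∥ 0e 15 c0.
Inner hash: even-index sum = 263 mod 256 = 7; odd-index sum = 320 mod 256 = 64 → 07 40.
Outer input = (K'⊕opad) ∥ inner = 69 9f 5c 5c ∥ 07 40.
Outer hash (tag): even-index sum = 204 mod 256 = 204; odd-index sum = 315 mod 256 = 59 → cc 3b.

cc3b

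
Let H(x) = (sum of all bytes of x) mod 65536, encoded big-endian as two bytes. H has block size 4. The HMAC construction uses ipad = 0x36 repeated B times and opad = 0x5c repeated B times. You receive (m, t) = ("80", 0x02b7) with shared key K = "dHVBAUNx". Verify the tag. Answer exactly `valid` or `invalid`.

Key "dHVBAUNx" = 64 48 56 42 41 55 4e 78 is 8 bytes > B = 4, so hash it first: H(key) = 02 a0, then zero-pad to 4 bytes: K' = 02 a0 00 00.
K' ⊕ ipad = 34 96 36 36; K' ⊕ opad = 5e fc 5c 5c.
Inner hash: sum = 52+150+54+54+56+48 = 414 → 01 9e.
Outer hash (recomputed tag): sum = 94+252+92+92+1+158 = 689 → 02 b1.
Recomputed tag = 02b1; claimed = 02b7 → mismatch.

invalid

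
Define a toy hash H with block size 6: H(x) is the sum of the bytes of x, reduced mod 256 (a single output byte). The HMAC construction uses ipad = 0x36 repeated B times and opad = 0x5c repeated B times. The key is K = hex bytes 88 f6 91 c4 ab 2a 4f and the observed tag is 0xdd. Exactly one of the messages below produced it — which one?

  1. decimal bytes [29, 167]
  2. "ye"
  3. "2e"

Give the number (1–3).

Key hex bytes 88 f6 91 c4 ab 2a 4f is 7 bytes > B = 6, so hash it first: H(key) = f7, then zero-pad to 6 bytes: K' = f7 00 00 00 00 00.
K' ⊕ ipad = c1 36 36 36 36 36; K' ⊕ opad = ab 5c 5c 5c 5c 5c.
m1: inner = H(c1 36 36 36 36 36 1d a7) = 93; tag = H(ab 5c 5c 5c 5c 5c 93) = 0a
m2: inner = H(c1 36 36 36 36 36 79 65) = ad; tag = H(ab 5c 5c 5c 5c 5c ad) = 24
m3: inner = H(c1 36 36 36 36 36 32 65) = 66; tag = H(ab 5c 5c 5c 5c 5c 66) = dd ← matches

3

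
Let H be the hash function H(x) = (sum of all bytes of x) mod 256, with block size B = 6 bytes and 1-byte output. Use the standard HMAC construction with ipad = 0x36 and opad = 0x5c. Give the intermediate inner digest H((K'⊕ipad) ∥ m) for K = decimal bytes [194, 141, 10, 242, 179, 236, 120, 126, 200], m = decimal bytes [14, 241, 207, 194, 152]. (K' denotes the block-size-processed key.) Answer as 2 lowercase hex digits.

d4

Key decimal bytes [194, 141, 10, 242, 179, 236, 120, 126, 200] = c2 8d 0a f2 b3 ec 78 7e c8 is 9 bytes > B = 6, so hash it first: H(key) = a8, then zero-pad to 6 bytes: K' = a8 00 00 00 00 00.
K' ⊕ ipad = 9e 36 36 36 36 36.
Inner input = 9e 36 36 36 36 36 ∥ 0e f1 cf c2 98.
Inner hash: sum = 158+54+54+54+54+54+14+241+207+194+152 = 1236; mod 256 = 212 → d4.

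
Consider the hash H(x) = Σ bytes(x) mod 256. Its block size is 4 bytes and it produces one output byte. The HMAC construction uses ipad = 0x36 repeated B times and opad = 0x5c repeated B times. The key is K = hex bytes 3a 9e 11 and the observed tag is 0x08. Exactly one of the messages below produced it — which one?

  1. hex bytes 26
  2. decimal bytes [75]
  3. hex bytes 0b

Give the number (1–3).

Key hex bytes 3a 9e 11 is 3 bytes ≤ B = 4; zero-pad to 4 bytes: K' = 3a 9e 11 00.
K' ⊕ ipad = 0c a8 27 36; K' ⊕ opad = 66 c2 4d 5c.
m1: inner = H(0c a8 27 36 26) = 37; tag = H(66 c2 4d 5c 37) = 08 ← matches
m2: inner = H(0c a8 27 36 4b) = 5c; tag = H(66 c2 4d 5c 5c) = 2d
m3: inner = H(0c a8 27 36 0b) = 1c; tag = H(66 c2 4d 5c 1c) = ed

1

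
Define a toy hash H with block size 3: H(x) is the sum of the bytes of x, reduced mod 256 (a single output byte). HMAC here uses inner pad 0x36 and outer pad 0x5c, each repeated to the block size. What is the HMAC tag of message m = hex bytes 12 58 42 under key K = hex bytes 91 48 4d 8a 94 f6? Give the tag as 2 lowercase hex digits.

42

Key hex bytes 91 48 4d 8a 94 f6 is 6 bytes > B = 3, so hash it first: H(key) = 3a, then zero-pad to 3 bytes: K' = 3a 00 00.
K' ⊕ ipad = 0c 36 36.  K' ⊕ opad = 66 5c 5c.
Inner input = (K'⊕ipad) ∥ m = 0c 36 36 ∥ 12 58 42.
Inner hash: sum = 12+54+54+18+88+66 = 292; mod 256 = 36 → 24.
Outer input = (K'⊕opad) ∥ inner = 66 5c 5c ∥ 24.
Outer hash (tag): sum = 102+92+92+36 = 322; mod 256 = 66 → 42.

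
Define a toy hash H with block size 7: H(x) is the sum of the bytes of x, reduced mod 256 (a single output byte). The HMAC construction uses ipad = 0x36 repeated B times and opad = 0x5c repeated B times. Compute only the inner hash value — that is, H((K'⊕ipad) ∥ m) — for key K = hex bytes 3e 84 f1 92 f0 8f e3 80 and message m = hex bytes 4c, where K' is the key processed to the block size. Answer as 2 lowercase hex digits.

a1

Key hex bytes 3e 84 f1 92 f0 8f e3 80 is 8 bytes > B = 7, so hash it first: H(key) = 27, then zero-pad to 7 bytes: K' = 27 00 00 00 00 00 00.
K' ⊕ ipad = 11 36 36 36 36 36 36.
Inner input = 11 36 36 36 36 36 36 ∥ 4c.
Inner hash: sum = 17+54+54+54+54+54+54+76 = 417; mod 256 = 161 → a1.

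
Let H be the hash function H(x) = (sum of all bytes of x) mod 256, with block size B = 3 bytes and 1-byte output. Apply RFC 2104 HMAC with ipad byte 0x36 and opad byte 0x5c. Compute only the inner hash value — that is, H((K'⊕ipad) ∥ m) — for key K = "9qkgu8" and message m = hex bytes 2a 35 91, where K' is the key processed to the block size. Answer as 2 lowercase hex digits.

7b

Key "9qkgu8" = 39 71 6b 67 75 38 is 6 bytes > B = 3, so hash it first: H(key) = 29, then zero-pad to 3 bytes: K' = 29 00 00.
K' ⊕ ipad = 1f 36 36.
Inner input = 1f 36 36 ∥ 2a 35 91.
Inner hash: sum = 31+54+54+42+53+145 = 379; mod 256 = 123 → 7b.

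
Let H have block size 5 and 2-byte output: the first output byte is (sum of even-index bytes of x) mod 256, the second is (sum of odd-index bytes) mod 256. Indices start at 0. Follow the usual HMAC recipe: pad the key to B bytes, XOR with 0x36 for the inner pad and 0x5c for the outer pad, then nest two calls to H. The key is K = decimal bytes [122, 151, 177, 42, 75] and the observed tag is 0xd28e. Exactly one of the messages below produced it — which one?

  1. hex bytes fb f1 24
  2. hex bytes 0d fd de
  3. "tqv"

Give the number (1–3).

Key decimal bytes [122, 151, 177, 42, 75] = 7a 97 b1 2a 4b is exactly B = 5 bytes: K' = 7a 97 b1 2a 4b.
K' ⊕ ipad = 4c a1 87 1c 7d; K' ⊕ opad = 26 cb ed 76 17.
m1: inner = H(4c a1 87 1c 7d fb f1 24) = 41 dc; tag = H(26 cb ed 76 17 41 dc) = 0682
m2: inner = H(4c a1 87 1c 7d 0d fd de) = 4d a8; tag = H(26 cb ed 76 17 4d a8) = d28e ← matches
m3: inner = H(4c a1 87 1c 7d 74 71 76) = c1 a7; tag = H(26 cb ed 76 17 c1 a7) = d102

2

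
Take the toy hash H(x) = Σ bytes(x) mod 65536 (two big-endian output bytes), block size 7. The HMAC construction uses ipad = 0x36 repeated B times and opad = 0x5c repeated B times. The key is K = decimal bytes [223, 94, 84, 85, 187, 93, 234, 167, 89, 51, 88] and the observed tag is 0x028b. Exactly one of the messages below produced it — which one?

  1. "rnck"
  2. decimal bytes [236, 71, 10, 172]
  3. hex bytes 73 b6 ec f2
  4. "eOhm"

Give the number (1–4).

1

Key decimal bytes [223, 94, 84, 85, 187, 93, 234, 167, 89, 51, 88] = df 5e 54 55 bb 5d ea a7 59 33 58 is 11 bytes > B = 7, so hash it first: H(key) = 05 73, then zero-pad to 7 bytes: K' = 05 73 00 00 00 00 00.
K' ⊕ ipad = 33 45 36 36 36 36 36; K' ⊕ opad = 59 2f 5c 5c 5c 5c 5c.
m1: inner = H(33 45 36 36 36 36 36 72 6e 63 6b) = 03 34; tag = H(59 2f 5c 5c 5c 5c 5c 03 34) = 028b ← matches
m2: inner = H(33 45 36 36 36 36 36 ec 47 0a ac) = 03 6f; tag = H(59 2f 5c 5c 5c 5c 5c 03 6f) = 02c6
m3: inner = H(33 45 36 36 36 36 36 73 b6 ec f2) = 04 8d; tag = H(59 2f 5c 5c 5c 5c 5c 04 8d) = 02e5
m4: inner = H(33 45 36 36 36 36 36 65 4f 68 6d) = 03 0f; tag = H(59 2f 5c 5c 5c 5c 5c 03 0f) = 0266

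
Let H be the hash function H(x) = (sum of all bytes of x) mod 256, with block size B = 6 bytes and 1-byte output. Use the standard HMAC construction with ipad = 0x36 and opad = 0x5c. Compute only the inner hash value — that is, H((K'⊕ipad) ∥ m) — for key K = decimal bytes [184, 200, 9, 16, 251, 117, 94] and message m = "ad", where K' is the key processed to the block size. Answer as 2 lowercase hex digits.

Key decimal bytes [184, 200, 9, 16, 251, 117, 94] = b8 c8 09 10 fb 75 5e is 7 bytes > B = 6, so hash it first: H(key) = 67, then zero-pad to 6 bytes: K' = 67 00 00 00 00 00.
K' ⊕ ipad = 51 36 36 36 36 36.
Inner input = 51 36 36 36 36 36 ∥ 61 64.
Inner hash: sum = 81+54+54+54+54+54+97+100 = 548; mod 256 = 36 → 24.

24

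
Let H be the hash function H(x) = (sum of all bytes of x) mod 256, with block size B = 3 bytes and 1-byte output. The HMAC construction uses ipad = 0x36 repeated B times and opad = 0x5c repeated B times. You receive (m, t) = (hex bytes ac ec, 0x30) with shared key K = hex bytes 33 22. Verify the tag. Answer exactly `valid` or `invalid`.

valid

Key hex bytes 33 22 is 2 bytes ≤ B = 3; zero-pad to 3 bytes: K' = 33 22 00.
K' ⊕ ipad = 05 14 36; K' ⊕ opad = 6f 7e 5c.
Inner hash: sum = 5+20+54+172+236 = 487; mod 256 = 231 → e7.
Outer hash (recomputed tag): sum = 111+126+92+231 = 560; mod 256 = 48 → 30.
Recomputed tag = 30; claimed = 30 → match.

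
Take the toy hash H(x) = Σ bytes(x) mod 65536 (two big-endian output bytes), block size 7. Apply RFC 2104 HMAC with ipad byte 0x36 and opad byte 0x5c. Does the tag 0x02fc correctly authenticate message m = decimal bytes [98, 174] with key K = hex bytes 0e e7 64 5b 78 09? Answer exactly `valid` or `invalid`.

invalid

Key hex bytes 0e e7 64 5b 78 09 is 6 bytes ≤ B = 7; zero-pad to 7 bytes: K' = 0e e7 64 5b 78 09 00.
K' ⊕ ipad = 38 d1 52 6d 4e 3f 36; K' ⊕ opad = 52 bb 38 07 24 55 5c.
Inner hash: sum = 56+209+82+109+78+63+54+98+174 = 923 → 03 9b.
Outer hash (recomputed tag): sum = 82+187+56+7+36+85+92+3+155 = 703 → 02 bf.
Recomputed tag = 02bf; claimed = 02fc → mismatch.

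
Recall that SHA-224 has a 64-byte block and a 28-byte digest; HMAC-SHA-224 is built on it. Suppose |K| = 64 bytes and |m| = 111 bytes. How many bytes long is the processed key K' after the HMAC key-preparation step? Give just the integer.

Key is 64 ≤ 64 bytes, zero-padded: |K'| = 64.

64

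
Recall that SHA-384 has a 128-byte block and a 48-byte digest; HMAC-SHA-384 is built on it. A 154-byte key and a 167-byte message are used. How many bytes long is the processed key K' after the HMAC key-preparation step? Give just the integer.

Key is 154 > 128 bytes, so it is hashed to 48 bytes then zero-padded to 128: |K'| = 128.

128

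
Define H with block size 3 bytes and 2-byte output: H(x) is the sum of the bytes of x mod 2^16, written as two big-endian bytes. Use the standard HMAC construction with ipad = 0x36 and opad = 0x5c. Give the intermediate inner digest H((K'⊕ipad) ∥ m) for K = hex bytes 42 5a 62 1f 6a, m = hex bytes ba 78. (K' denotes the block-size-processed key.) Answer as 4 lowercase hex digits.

Key hex bytes 42 5a 62 1f 6a is 5 bytes > B = 3, so hash it first: H(key) = 01 87, then zero-pad to 3 bytes: K' = 01 87 00.
K' ⊕ ipad = 37 b1 36.
Inner input = 37 b1 36 ∥ ba 78.
Inner hash: sum = 55+177+54+186+120 = 592 → 02 50.

0250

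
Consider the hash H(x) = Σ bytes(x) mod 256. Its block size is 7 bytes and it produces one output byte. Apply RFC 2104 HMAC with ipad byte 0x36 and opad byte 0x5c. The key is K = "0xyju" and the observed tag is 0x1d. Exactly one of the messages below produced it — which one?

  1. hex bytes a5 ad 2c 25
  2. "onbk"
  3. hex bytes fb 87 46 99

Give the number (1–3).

1

Key "0xyju" = 30 78 79 6a 75 is 5 bytes ≤ B = 7; zero-pad to 7 bytes: K' = 30 78 79 6a 75 00 00.
K' ⊕ ipad = 06 4e 4f 5c 43 36 36; K' ⊕ opad = 6c 24 25 36 29 5c 5c.
m1: inner = H(06 4e 4f 5c 43 36 36 a5 ad 2c 25) = 51; tag = H(6c 24 25 36 29 5c 5c 51) = 1d ← matches
m2: inner = H(06 4e 4f 5c 43 36 36 6f 6e 62 6b) = 58; tag = H(6c 24 25 36 29 5c 5c 58) = 24
m3: inner = H(06 4e 4f 5c 43 36 36 fb 87 46 99) = 0f; tag = H(6c 24 25 36 29 5c 5c 0f) = db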